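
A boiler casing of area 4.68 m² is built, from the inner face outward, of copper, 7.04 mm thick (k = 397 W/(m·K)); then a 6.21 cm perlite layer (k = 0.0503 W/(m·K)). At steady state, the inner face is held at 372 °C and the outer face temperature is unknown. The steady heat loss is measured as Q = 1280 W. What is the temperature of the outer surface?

Sum the resistances:
  R_copper = L/(kA) = 0.00704/(397·4.68) = 3.789×10^-6 K/W
  R_perlite = L/(kA) = 0.0621/(0.0503·4.68) = 0.2638 K/W
ΣR = 0.2638 K/W
ΔT = Q·ΣR = 1280 × 0.2638 = 337.7 K
Heat flows outward, so T_out = T_in − ΔT = 372 − 337.7 = 34.3 °C

T_out = 34.3 °C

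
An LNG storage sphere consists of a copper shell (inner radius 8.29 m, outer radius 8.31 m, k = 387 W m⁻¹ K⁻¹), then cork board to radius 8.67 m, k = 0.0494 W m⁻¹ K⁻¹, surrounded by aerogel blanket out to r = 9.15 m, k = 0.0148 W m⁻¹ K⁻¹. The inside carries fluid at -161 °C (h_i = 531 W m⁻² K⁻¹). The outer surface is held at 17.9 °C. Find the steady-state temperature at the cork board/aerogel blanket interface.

Series thermal resistances, inner to outer:
  R_conv,in = 1/(4πr²h) = 1/(4π·8.29²·531) = 2.181×10^-6 K/W
  R_copper = (1/8.29 − 1/8.31)/(4πk) = 2.903×10^-4/(4π·387) = 5.970×10^-8 K/W
  R_cork board = (1/8.31 − 1/8.67)/(4πk) = 0.004997/(4π·0.0494) = 0.008049 K/W
  R_aerogel blanket = (1/8.67 − 1/9.15)/(4πk) = 0.006051/(4π·0.0148) = 0.03253 K/W
ΣR = 2.181×10^-6 + 5.970×10^-8 + 0.008049 + 0.03253 = 0.04058 K/W
Q = ΔT/ΣR = (-161 °C − 17.9 °C)/0.04058 = -4409 W
From the inner boundary to the cork board/aerogel blanket interface, ΣR_partial = 0.008051 K/W.
T_interface = T_in − Q·ΣR_partial = -161 °C − (-4409)(0.008051) = -126 °C

T = -126 °C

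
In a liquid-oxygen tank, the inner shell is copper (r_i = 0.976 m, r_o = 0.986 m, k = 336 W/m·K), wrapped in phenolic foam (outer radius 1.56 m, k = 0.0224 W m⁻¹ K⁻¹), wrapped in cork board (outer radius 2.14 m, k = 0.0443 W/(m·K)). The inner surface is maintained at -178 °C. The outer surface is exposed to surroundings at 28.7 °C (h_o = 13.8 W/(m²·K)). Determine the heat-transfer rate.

Q = 126 W

Resistance network (inner→outer):
  R_copper = (1/0.976 − 1/0.986)/(4πk) = 0.01039/(4π·336) = 2.461×10^-6 K/W
  R_phenolic foam = (1/0.986 − 1/1.56)/(4πk) = 0.3732/(4π·0.0224) = 1.326 K/W
  R_cork board = (1/1.56 − 1/2.14)/(4πk) = 0.1737/(4π·0.0443) = 0.3121 K/W
  R_conv,out = 1/(4πr²h) = 1/(4π·2.14²·13.8) = 0.001259 K/W
ΣR = 2.461×10^-6 + 1.326 + 0.3121 + 0.001259 = 1.639 K/W
Q = ΔT/ΣR = (-178 °C − 28.7 °C)/1.639 = -126 W
(Negative Q ⇒ heat flows inward; heat gain = 126 W.)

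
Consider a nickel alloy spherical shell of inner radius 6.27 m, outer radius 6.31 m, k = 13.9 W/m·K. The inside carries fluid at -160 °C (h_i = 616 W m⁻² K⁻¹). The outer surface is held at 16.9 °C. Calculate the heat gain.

Resistance network (inner→outer):
  R_conv,in = 1/(4πr²h) = 1/(4π·6.27²·616) = 3.286×10^-6 K/W
  R_nickel alloy = (1/6.27 − 1/6.31)/(4πk) = 0.001011/(4π·13.9) = 5.788×10^-6 K/W
ΣR = 3.286×10^-6 + 5.788×10^-6 = 9.074×10^-6 K/W
Q = ΔT/ΣR = (-160 °C − 16.9 °C)/9.074×10^-6 = -1.95×10^7 W
(Negative Q ⇒ heat flows inward; heat gain = 1.95×10^7 W.)

Q = 1.95×10^7 W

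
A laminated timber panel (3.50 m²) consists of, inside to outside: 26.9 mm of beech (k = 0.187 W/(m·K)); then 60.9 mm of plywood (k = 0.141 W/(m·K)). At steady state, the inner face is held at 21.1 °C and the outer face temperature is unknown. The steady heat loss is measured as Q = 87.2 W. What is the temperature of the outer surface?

Sum the resistances:
  R_beech = L/(kA) = 0.0269/(0.187·3.50) = 0.04110 K/W
  R_plywood = L/(kA) = 0.0609/(0.141·3.50) = 0.1234 K/W
ΣR = 0.1645 K/W
ΔT = Q·ΣR = 87.2 × 0.1645 = 14.34 K
Heat flows outward, so T_out = T_in − ΔT = 21.1 − 14.34 = 6.76 °C

T_out = 6.76 °C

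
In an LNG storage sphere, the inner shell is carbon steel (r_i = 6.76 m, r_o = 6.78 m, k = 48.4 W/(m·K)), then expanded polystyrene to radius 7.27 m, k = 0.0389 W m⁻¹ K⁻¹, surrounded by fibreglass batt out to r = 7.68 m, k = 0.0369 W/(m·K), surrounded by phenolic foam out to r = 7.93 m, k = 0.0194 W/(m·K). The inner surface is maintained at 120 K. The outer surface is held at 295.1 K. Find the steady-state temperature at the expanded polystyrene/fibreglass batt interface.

T = 187.2 K

Series thermal resistances, inner to outer:
  R_carbon steel = (1/6.76 − 1/6.78)/(4πk) = 4.364×10^-4/(4π·48.4) = 7.175×10^-7 K/W
  R_expanded polystyrene = (1/6.78 − 1/7.27)/(4πk) = 0.009941/(4π·0.0389) = 0.02034 K/W
  R_fibreglass batt = (1/7.27 − 1/7.68)/(4πk) = 0.007343/(4π·0.0369) = 0.01584 K/W
  R_phenolic foam = (1/7.68 − 1/7.93)/(4πk) = 0.004105/(4π·0.0194) = 0.01684 K/W
ΣR = 7.175×10^-7 + 0.02034 + 0.01584 + 0.01684 = 0.05302 K/W
Q = ΔT/ΣR = (120 K − 295.1 K)/0.05302 = -3303 W
From the inner boundary to the expanded polystyrene/fibreglass batt interface, ΣR_partial = 0.02034 K/W.
T_interface = T_in − Q·ΣR_partial = 120 K − (-3303)(0.02034) = 187.2 K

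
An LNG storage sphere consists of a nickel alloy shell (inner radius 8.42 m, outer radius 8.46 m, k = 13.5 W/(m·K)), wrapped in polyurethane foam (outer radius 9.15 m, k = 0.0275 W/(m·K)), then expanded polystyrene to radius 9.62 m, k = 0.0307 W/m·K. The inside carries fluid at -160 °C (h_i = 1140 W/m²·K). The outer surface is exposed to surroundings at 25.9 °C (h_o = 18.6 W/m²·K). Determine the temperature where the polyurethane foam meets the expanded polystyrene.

Series thermal resistances, inner to outer:
  R_conv,in = 1/(4πr²h) = 1/(4π·8.42²·1140) = 9.846×10^-7 K/W
  R_nickel alloy = (1/8.42 − 1/8.46)/(4πk) = 5.615×10^-4/(4π·13.5) = 3.310×10^-6 K/W
  R_polyurethane foam = (1/8.46 − 1/9.15)/(4πk) = 0.008914/(4π·0.0275) = 0.02579 K/W
  R_expanded polystyrene = (1/9.15 − 1/9.62)/(4πk) = 0.005340/(4π·0.0307) = 0.01384 K/W
  R_conv,out = 1/(4πr²h) = 1/(4π·9.62²·18.6) = 4.623×10^-5 K/W
ΣR = 9.846×10^-7 + 3.310×10^-6 + 0.02579 + 0.01384 + 4.623×10^-5 = 0.03968 K/W
Q = ΔT/ΣR = (-160 °C − 25.9 °C)/0.03968 = -4685 W
From the inner boundary to the polyurethane foam/expanded polystyrene interface, ΣR_partial = 0.02579 K/W.
T_interface = T_in − Q·ΣR_partial = -160 °C − (-4685)(0.02579) = -39.2 °C

T = -39.2 °C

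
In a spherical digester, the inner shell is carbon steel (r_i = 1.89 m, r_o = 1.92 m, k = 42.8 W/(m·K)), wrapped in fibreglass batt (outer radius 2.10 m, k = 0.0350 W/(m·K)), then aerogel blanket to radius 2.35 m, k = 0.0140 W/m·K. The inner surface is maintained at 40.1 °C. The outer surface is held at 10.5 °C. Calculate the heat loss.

Treat each layer as a resistance in series:
  R_carbon steel = (1/1.89 − 1/1.92)/(4πk) = 0.008267/(4π·42.8) = 1.537×10^-5 K/W
  R_fibreglass batt = (1/1.92 − 1/2.10)/(4πk) = 0.04464/(4π·0.0350) = 0.1015 K/W
  R_aerogel blanket = (1/2.10 − 1/2.35)/(4πk) = 0.05066/(4π·0.0140) = 0.2879 K/W
ΣR = 1.537×10^-5 + 0.1015 + 0.2879 = 0.3894 K/W
Q = ΔT/ΣR = (40.1 °C − 10.5 °C)/0.3894 = 76.0 W

Q = 76.0 W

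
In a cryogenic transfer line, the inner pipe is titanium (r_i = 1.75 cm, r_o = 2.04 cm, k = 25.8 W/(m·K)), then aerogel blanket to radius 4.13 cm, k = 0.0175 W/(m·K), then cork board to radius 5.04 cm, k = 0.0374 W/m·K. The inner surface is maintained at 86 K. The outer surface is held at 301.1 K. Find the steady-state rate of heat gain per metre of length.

Q' = 29.6 W/m

Series thermal resistances, inner to outer:
  R'_titanium = ln(0.0204/0.0175)/(2πk) = 0.1533/(2π·25.8) = 9.459×10^-4 m·K/W
  R'_aerogel blanket = ln(0.0413/0.0204)/(2πk) = 0.7053/(2π·0.0175) = 6.415 m·K/W
  R'_cork board = ln(0.0504/0.0413)/(2πk) = 0.1991/(2π·0.0374) = 0.8474 m·K/W
ΣR = 9.459×10^-4 + 6.415 + 0.8474 = 7.263 m·K/W
Q' = ΔT/ΣR = (86 K − 301.1 K)/7.263 = -29.6 W/m
(Negative Q' ⇒ heat flows inward; heat gain = 29.6 W/m.)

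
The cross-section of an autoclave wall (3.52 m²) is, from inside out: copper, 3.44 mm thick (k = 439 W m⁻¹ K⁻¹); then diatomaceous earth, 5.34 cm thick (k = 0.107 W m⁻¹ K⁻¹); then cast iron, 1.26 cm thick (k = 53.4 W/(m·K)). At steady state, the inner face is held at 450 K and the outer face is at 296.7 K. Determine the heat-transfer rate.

Resistance network (inner→outer):
  R_copper = L/(kA) = 0.00344/(439·3.52) = 2.226×10^-6 K/W
  R_diatomaceous earth = L/(kA) = 0.0534/(0.107·3.52) = 0.1418 K/W
  R_cast iron = L/(kA) = 0.0126/(53.4·3.52) = 6.703×10^-5 K/W
ΣR = 2.226×10^-6 + 0.1418 + 6.703×10^-5 = 0.1419 K/W
Q = ΔT/ΣR = (450 K − 296.7 K)/0.1419 = 1080 W

Q = 1080 W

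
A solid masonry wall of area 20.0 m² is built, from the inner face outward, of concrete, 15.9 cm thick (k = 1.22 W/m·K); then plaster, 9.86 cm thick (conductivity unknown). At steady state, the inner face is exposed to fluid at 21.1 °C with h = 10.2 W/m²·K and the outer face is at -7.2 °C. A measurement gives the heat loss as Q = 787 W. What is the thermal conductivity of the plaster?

k = 0.201 W/m·K

ΣR = ΔT/Q = |21.1 − -7.2|/787 = 0.03596 K/W
Known resistances:
  R_conv,in = 1/(hA) = 1/(10.2·20.0) = 0.004902 K/W
  R_concrete = L/(kA) = 0.159/(1.22·20.0) = 0.006516 K/W
R_plaster = ΣR − ΣR_known = 0.03596 − 0.01142 = 0.02454 K/W
L/(kA) = 0.02454 ⇒ k = 0.0986/(0.02454·20.0) = 0.201 W/m·K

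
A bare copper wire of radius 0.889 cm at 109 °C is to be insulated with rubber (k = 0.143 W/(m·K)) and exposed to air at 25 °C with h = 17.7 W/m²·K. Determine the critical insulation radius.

r_cr = 0.808 cm

For a cylinder, r_cr = k_ins/h = 0.143/17.7 = 0.00808 m = 0.808 cm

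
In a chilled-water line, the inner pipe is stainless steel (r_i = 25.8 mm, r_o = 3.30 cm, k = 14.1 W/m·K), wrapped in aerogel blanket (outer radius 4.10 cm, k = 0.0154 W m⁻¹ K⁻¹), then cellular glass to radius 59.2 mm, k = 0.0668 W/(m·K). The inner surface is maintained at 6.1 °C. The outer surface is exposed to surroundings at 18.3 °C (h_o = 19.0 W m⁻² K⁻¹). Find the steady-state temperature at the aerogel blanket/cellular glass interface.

T = 14.5 °C

Series thermal resistances, inner to outer:
  R'_stainless steel = ln(0.0330/0.0258)/(2πk) = 0.2461/(2π·14.1) = 0.002778 m·K/W
  R'_aerogel blanket = ln(0.0410/0.0330)/(2πk) = 0.2171/(2π·0.0154) = 2.243 m·K/W
  R'_cellular glass = ln(0.0592/0.0410)/(2πk) = 0.3673/(2π·0.0668) = 0.8752 m·K/W
  R'_conv,out = 1/(2πr h) = 1/(2π·0.0592·19.0) = 0.1415 m·K/W
ΣR = 0.002778 + 2.243 + 0.8752 + 0.1415 = 3.262 m·K/W
Q' = ΔT/ΣR = (6.1 °C − 18.3 °C)/3.262 = -3.740 W/m
From the inner boundary to the aerogel blanket/cellular glass interface, ΣR_partial = 2.246 m·K/W.
T_interface = T_in − Q'·ΣR_partial = 6.1 °C − (-3.740)(2.246) = 14.5 °C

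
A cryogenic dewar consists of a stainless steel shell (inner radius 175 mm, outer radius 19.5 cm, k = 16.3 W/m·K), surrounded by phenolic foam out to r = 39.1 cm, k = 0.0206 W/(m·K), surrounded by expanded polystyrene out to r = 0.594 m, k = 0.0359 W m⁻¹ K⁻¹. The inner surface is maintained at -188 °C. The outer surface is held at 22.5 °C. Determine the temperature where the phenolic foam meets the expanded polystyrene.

Series thermal resistances, inner to outer:
  R_stainless steel = (1/0.175 − 1/0.195)/(4πk) = 0.5861/(4π·16.3) = 0.002861 K/W
  R_phenolic foam = (1/0.195 − 1/0.391)/(4πk) = 2.571/(4π·0.0206) = 9.930 K/W
  R_expanded polystyrene = (1/0.391 − 1/0.594)/(4πk) = 0.8740/(4π·0.0359) = 1.937 K/W
ΣR = 0.002861 + 9.930 + 1.937 = 11.87 K/W
Q = ΔT/ΣR = (-188 °C − 22.5 °C)/11.87 = -17.73 W
From the inner boundary to the phenolic foam/expanded polystyrene interface, ΣR_partial = 9.933 K/W.
T_interface = T_in − Q·ΣR_partial = -188 °C − (-17.73)(9.933) = -11.9 °C

T = -11.9 °C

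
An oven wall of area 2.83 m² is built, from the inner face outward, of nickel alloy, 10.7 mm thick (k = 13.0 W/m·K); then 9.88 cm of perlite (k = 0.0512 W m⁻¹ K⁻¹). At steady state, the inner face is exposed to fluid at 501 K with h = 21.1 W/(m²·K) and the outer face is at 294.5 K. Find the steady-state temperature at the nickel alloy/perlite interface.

T = 496 K

Treat each layer as a resistance in series:
  R_conv,in = 1/(hA) = 1/(21.1·2.83) = 0.01675 K/W
  R_nickel alloy = L/(kA) = 0.0107/(13.0·2.83) = 2.908×10^-4 K/W
  R_perlite = L/(kA) = 0.0988/(0.0512·2.83) = 0.6819 K/W
ΣR = 0.01675 + 2.908×10^-4 + 0.6819 = 0.6989 K/W
Q = ΔT/ΣR = (501 K − 294.5 K)/0.6989 = 295.5 W
From the inner boundary to the nickel alloy/perlite interface, ΣR_partial = 0.01704 K/W.
T_interface = T_in − Q·ΣR_partial = 501 K − (295.5)(0.01704) = 496 K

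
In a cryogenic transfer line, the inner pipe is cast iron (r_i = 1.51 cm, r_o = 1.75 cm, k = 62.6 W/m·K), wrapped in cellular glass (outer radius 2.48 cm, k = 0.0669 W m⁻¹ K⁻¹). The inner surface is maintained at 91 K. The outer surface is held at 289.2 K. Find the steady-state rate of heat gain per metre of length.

Q' = 239 W/m

Series thermal resistances, inner to outer:
  R'_cast iron = ln(0.0175/0.0151)/(2πk) = 0.1475/(2π·62.6) = 3.750×10^-4 m·K/W
  R'_cellular glass = ln(0.0248/0.0175)/(2πk) = 0.3486/(2π·0.0669) = 0.8294 m·K/W
ΣR = 3.750×10^-4 + 0.8294 = 0.8298 m·K/W
Q' = ΔT/ΣR = (91 K − 289.2 K)/0.8298 = -239 W/m
(Negative Q' ⇒ heat flows inward; heat gain = 239 W/m.)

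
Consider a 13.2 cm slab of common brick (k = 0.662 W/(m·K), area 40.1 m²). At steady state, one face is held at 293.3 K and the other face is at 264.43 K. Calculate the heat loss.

Q = 5810 W

Q = kA·ΔT/L = 0.662 × 40.1 × |293.3 K − 264.43 K| / 0.132 = 5810 W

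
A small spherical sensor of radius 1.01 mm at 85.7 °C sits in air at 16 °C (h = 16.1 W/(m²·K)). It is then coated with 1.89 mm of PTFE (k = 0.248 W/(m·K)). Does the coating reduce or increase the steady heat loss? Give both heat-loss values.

Critical radius for a sphere: r_cr = 2k/h = 0.0308 m = 3.08 cm.
Outer radius after coating: r₂ = 0.00101 + 0.00189 = 0.00290 m.
Since r₁ < r_cr and r₂ ≤ r_cr, the coating moves toward the maximum at r_cr — heat loss rises.
Bare: R = 1/(4πr₁²h) = 4845 K/W; Q = 69.7/4845 = 0.0144 W.
Coated: R = R_cond + R_conv = 794.8 K/W; Q = 69.7/794.8 = 0.0877 W.

increases: 0.0144 → 0.0877 W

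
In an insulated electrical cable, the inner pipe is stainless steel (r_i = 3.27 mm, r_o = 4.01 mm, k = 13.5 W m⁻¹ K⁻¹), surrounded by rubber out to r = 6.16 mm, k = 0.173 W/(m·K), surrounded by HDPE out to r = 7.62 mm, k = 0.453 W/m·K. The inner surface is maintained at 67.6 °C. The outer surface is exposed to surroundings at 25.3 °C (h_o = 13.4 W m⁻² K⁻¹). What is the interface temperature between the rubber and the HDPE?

Treat each layer as a resistance in series:
  R'_stainless steel = ln(0.00401/0.00327)/(2πk) = 0.2040/(2π·13.5) = 0.002405 m·K/W
  R'_rubber = ln(0.00616/0.00401)/(2πk) = 0.4293/(2π·0.173) = 0.3949 m·K/W
  R'_HDPE = ln(0.00762/0.00616)/(2πk) = 0.2127/(2π·0.453) = 0.07473 m·K/W
  R'_conv,out = 1/(2πr h) = 1/(2π·0.00762·13.4) = 1.559 m·K/W
ΣR = 0.002405 + 0.3949 + 0.07473 + 1.559 = 2.031 m·K/W
Q' = ΔT/ΣR = (67.6 °C − 25.3 °C)/2.031 = 20.83 W/m
From the inner boundary to the rubber/HDPE interface, ΣR_partial = 0.3973 m·K/W.
T_interface = T_in − Q'·ΣR_partial = 67.6 °C − (20.83)(0.3973) = 59.3 °C

T = 59.3 °C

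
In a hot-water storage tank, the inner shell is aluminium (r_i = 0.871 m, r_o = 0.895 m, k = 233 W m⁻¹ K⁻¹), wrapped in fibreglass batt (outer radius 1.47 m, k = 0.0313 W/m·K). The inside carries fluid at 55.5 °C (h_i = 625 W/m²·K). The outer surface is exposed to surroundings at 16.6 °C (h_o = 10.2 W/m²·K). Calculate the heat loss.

Q = 34.9 W

Resistance network (inner→outer):
  R_conv,in = 1/(4πr²h) = 1/(4π·0.871²·625) = 1.678×10^-4 K/W
  R_aluminium = (1/0.871 − 1/0.895)/(4πk) = 0.03079/(4π·233) = 1.051×10^-5 K/W
  R_fibreglass batt = (1/0.895 − 1/1.47)/(4πk) = 0.4370/(4π·0.0313) = 1.111 K/W
  R_conv,out = 1/(4πr²h) = 1/(4π·1.47²·10.2) = 0.003610 K/W
ΣR = 1.678×10^-4 + 1.051×10^-5 + 1.111 + 0.003610 = 1.115 K/W
Q = ΔT/ΣR = (55.5 °C − 16.6 °C)/1.115 = 34.9 W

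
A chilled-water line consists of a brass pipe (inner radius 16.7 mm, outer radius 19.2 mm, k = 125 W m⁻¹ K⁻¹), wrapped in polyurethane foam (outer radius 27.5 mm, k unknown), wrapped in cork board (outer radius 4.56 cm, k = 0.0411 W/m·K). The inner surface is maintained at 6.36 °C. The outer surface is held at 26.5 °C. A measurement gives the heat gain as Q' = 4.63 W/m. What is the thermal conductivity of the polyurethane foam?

k = 0.0239 W/m·K

ΣR = ΔT/Q' = |6.36 − 26.5|/4.63 = 4.350 m·K/W
Known resistances:
  R'_brass = ln(0.0192/0.0167)/(2πk) = 0.1395/(2π·125) = 1.776×10^-4 m·K/W
  R'_cork board = ln(0.0456/0.0275)/(2πk) = 0.5057/(2π·0.0411) = 1.958 m·K/W
R_polyurethane foam = ΣR − ΣR_known = 4.350 − 1.958 = 2.392 m·K/W
ln(r₂/r₁)/(2πk) = 2.392 ⇒ k = 0.3593/(2π·2.392) = 0.0239 W/m·K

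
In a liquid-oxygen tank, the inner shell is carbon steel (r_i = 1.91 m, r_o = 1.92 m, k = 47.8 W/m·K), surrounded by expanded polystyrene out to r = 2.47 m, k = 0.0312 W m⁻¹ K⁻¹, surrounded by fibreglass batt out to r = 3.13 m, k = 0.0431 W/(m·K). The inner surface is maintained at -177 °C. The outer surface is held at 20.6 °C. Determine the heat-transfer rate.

Series thermal resistances, inner to outer:
  R_carbon steel = (1/1.91 − 1/1.92)/(4πk) = 0.002727/(4π·47.8) = 4.540×10^-6 K/W
  R_expanded polystyrene = (1/1.92 − 1/2.47)/(4πk) = 0.1160/(4π·0.0312) = 0.2958 K/W
  R_fibreglass batt = (1/2.47 − 1/3.13)/(4πk) = 0.08537/(4π·0.0431) = 0.1576 K/W
ΣR = 4.540×10^-6 + 0.2958 + 0.1576 = 0.4534 K/W
Q = ΔT/ΣR = (-177 °C − 20.6 °C)/0.4534 = -436 W
(Negative Q ⇒ heat flows inward; heat gain = 436 W.)

Q = 436 W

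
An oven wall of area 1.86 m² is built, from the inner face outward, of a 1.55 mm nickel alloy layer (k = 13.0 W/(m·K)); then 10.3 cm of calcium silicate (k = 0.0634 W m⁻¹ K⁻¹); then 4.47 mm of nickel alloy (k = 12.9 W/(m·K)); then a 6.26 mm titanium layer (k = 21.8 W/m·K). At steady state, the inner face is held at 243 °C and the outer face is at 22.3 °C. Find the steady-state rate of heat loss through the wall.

Q = 253 W

Treat each layer as a resistance in series:
  R_nickel alloy = L/(kA) = 0.00155/(13.0·1.86) = 6.410×10^-5 K/W
  R_calcium silicate = L/(kA) = 0.103/(0.0634·1.86) = 0.8734 K/W
  R_nickel alloy = L/(kA) = 0.00447/(12.9·1.86) = 1.863×10^-4 K/W
  R_titanium = L/(kA) = 0.00626/(21.8·1.86) = 1.544×10^-4 K/W
ΣR = 6.410×10^-5 + 0.8734 + 1.863×10^-4 + 1.544×10^-4 = 0.8738 K/W
Q = ΔT/ΣR = (243 °C − 22.3 °C)/0.8738 = 253 W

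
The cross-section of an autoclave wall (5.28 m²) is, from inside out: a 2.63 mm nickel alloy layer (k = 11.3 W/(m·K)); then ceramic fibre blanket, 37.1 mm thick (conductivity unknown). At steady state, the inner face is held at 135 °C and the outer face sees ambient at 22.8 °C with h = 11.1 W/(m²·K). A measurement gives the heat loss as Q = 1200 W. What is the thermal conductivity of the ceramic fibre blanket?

ΣR = ΔT/Q = |135 − 22.8|/1200 = 0.09350 K/W
Known resistances:
  R_nickel alloy = L/(kA) = 0.00263/(11.3·5.28) = 4.408×10^-5 K/W
  R_conv,out = 1/(hA) = 1/(11.1·5.28) = 0.01706 K/W
R_ceramic fibre blanket = ΣR − ΣR_known = 0.09350 − 0.01710 = 0.07640 K/W
L/(kA) = 0.07640 ⇒ k = 0.0371/(0.07640·5.28) = 0.0920 W/m·K

k = 0.0920 W/m·K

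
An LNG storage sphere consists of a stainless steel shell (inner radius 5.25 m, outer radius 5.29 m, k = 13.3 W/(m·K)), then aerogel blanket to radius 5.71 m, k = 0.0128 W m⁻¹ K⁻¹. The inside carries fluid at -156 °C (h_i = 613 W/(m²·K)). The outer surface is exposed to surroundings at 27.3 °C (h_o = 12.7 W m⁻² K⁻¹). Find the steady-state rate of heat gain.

Q = 2120 W

Resistance network (inner→outer):
  R_conv,in = 1/(4πr²h) = 1/(4π·5.25²·613) = 4.710×10^-6 K/W
  R_stainless steel = (1/5.25 − 1/5.29)/(4πk) = 0.001440/(4π·13.3) = 8.618×10^-6 K/W
  R_aerogel blanket = (1/5.29 − 1/5.71)/(4πk) = 0.01390/(4π·0.0128) = 0.08644 K/W
  R_conv,out = 1/(4πr²h) = 1/(4π·5.71²·12.7) = 1.922×10^-4 K/W
ΣR = 4.710×10^-6 + 8.618×10^-6 + 0.08644 + 1.922×10^-4 = 0.08665 K/W
Q = ΔT/ΣR = (-156 °C − 27.3 °C)/0.08665 = -2120 W
(Negative Q ⇒ heat flows inward; heat gain = 2120 W.)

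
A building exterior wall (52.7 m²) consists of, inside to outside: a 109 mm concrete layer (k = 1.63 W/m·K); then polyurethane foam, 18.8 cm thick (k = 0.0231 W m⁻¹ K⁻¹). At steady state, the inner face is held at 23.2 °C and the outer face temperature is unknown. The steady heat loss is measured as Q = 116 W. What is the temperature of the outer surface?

Series resistances:
  R_concrete = L/(kA) = 0.109/(1.63·52.7) = 0.001269 K/W
  R_polyurethane foam = L/(kA) = 0.188/(0.0231·52.7) = 0.1544 K/W
ΣR = 0.1557 K/W
ΔT = Q·ΣR = 116 × 0.1557 = 18.06 K
Heat flows outward, so T_out = T_in − ΔT = 23.2 − 18.06 = 5.14 °C

T_out = 5.14 °C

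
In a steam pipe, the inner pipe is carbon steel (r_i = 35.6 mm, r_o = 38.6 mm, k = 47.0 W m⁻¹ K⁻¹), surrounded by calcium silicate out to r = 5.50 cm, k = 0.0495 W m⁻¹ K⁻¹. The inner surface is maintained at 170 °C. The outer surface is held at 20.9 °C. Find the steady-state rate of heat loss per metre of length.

Q' = 131 W/m

Treat each layer as a resistance in series:
  R'_carbon steel = ln(0.0386/0.0356)/(2πk) = 0.08091/(2π·47.0) = 2.740×10^-4 m·K/W
  R'_calcium silicate = ln(0.0550/0.0386)/(2πk) = 0.3541/(2π·0.0495) = 1.138 m·K/W
ΣR = 2.740×10^-4 + 1.138 = 1.138 m·K/W
Q' = ΔT/ΣR = (170 °C − 20.9 °C)/1.138 = 131 W/m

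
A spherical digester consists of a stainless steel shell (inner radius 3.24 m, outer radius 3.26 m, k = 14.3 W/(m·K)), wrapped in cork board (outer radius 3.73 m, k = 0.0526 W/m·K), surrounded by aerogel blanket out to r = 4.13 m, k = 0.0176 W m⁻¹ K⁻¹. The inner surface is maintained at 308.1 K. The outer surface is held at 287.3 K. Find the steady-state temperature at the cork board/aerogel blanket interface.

T = 301.2 K

Series thermal resistances, inner to outer:
  R_stainless steel = (1/3.24 − 1/3.26)/(4πk) = 0.001894/(4π·14.3) = 1.054×10^-5 K/W
  R_cork board = (1/3.26 − 1/3.73)/(4πk) = 0.03865/(4π·0.0526) = 0.05848 K/W
  R_aerogel blanket = (1/3.73 − 1/4.13)/(4πk) = 0.02597/(4π·0.0176) = 0.1174 K/W
ΣR = 1.054×10^-5 + 0.05848 + 0.1174 = 0.1759 K/W
Q = ΔT/ΣR = (308.1 K − 287.3 K)/0.1759 = 118.2 W
From the inner boundary to the cork board/aerogel blanket interface, ΣR_partial = 0.05849 K/W.
T_interface = T_in − Q·ΣR_partial = 308.1 K − (118.2)(0.05849) = 301.2 K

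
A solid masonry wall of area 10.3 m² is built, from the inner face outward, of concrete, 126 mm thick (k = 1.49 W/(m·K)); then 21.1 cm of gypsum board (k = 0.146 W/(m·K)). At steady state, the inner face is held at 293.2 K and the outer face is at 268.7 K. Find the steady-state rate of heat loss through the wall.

Q = 165 W

Treat each layer as a resistance in series:
  R_concrete = L/(kA) = 0.126/(1.49·10.3) = 0.008210 K/W
  R_gypsum board = L/(kA) = 0.211/(0.146·10.3) = 0.1403 K/W
ΣR = 0.008210 + 0.1403 = 0.1485 K/W
Q = ΔT/ΣR = (293.2 K − 268.7 K)/0.1485 = 165 W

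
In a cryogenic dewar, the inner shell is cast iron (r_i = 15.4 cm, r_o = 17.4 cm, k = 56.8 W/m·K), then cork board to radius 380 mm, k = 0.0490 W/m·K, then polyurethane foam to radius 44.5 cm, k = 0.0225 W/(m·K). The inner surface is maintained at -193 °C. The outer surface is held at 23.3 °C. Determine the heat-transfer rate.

Q = 33.7 W

Treat each layer as a resistance in series:
  R_cast iron = (1/0.154 − 1/0.174)/(4πk) = 0.7464/(4π·56.8) = 0.001046 K/W
  R_cork board = (1/0.174 − 1/0.380)/(4πk) = 3.116/(4π·0.0490) = 5.060 K/W
  R_polyurethane foam = (1/0.380 − 1/0.445)/(4πk) = 0.3844/(4π·0.0225) = 1.359 K/W
ΣR = 0.001046 + 5.060 + 1.359 = 6.420 K/W
Q = ΔT/ΣR = (-193 °C − 23.3 °C)/6.420 = -33.7 W
(Negative Q ⇒ heat flows inward; heat gain = 33.7 W.)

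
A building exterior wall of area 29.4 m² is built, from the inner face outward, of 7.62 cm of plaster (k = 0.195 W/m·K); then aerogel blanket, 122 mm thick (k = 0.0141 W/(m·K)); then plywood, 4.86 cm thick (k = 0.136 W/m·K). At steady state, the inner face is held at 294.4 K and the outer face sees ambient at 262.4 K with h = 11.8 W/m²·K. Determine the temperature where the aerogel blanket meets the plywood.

T = 263.89 K

Resistance network (inner→outer):
  R_plaster = L/(kA) = 0.0762/(0.195·29.4) = 0.01329 K/W
  R_aerogel blanket = L/(kA) = 0.122/(0.0141·29.4) = 0.2943 K/W
  R_plywood = L/(kA) = 0.0486/(0.136·29.4) = 0.01215 K/W
  R_conv,out = 1/(hA) = 1/(11.8·29.4) = 0.002883 K/W
ΣR = 0.01329 + 0.2943 + 0.01215 + 0.002883 = 0.3226 K/W
Q = ΔT/ΣR = (294.4 K − 262.4 K)/0.3226 = 99.19 W
From the inner boundary to the aerogel blanket/plywood interface, ΣR_partial = 0.3076 K/W.
T_interface = T_in − Q·ΣR_partial = 294.4 K − (99.19)(0.3076) = 263.89 K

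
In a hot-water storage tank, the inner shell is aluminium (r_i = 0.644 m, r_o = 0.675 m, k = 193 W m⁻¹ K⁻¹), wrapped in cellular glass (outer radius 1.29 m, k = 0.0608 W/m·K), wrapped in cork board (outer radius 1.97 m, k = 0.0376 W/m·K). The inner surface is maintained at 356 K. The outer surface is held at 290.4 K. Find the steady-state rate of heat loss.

Q = 44.0 W

Series thermal resistances, inner to outer:
  R_aluminium = (1/0.644 − 1/0.675)/(4πk) = 0.07131/(4π·193) = 2.940×10^-5 K/W
  R_cellular glass = (1/0.675 − 1/1.29)/(4πk) = 0.7063/(4π·0.0608) = 0.9244 K/W
  R_cork board = (1/1.29 − 1/1.97)/(4πk) = 0.2676/(4π·0.0376) = 0.5663 K/W
ΣR = 2.940×10^-5 + 0.9244 + 0.5663 = 1.491 K/W
Q = ΔT/ΣR = (356 K − 290.4 K)/1.491 = 44.0 W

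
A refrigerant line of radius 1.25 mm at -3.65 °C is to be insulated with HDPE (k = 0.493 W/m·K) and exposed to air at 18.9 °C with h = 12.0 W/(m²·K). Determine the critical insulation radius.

r_cr = 4.11 cm

For a cylinder, r_cr = k_ins/h = 0.493/12.0 = 0.0411 m = 4.11 cm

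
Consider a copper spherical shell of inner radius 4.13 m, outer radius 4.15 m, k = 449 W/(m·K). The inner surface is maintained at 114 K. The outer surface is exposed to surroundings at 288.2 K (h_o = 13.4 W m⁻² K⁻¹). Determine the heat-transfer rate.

Q = 5.05×10^5 W

Series thermal resistances, inner to outer:
  R_copper = (1/4.13 − 1/4.15)/(4πk) = 0.001167/(4π·449) = 2.068×10^-7 K/W
  R_conv,out = 1/(4πr²h) = 1/(4π·4.15²·13.4) = 3.448×10^-4 K/W
ΣR = 2.068×10^-7 + 3.448×10^-4 = 3.450×10^-4 K/W
Q = ΔT/ΣR = (114 K − 288.2 K)/3.450×10^-4 = -5.05×10^5 W
(Negative Q ⇒ heat flows inward; heat gain = 5.05×10^5 W.)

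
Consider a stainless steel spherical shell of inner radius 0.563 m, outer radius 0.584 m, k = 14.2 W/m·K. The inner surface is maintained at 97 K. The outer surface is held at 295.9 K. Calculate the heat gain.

Q = 556 kW

Q = 4πk·ΔT/(1/r₁ − 1/r₂) = 4π × 14.2 × 198.9 / (1/0.563 − 1/0.584) = 5.56×10^5 W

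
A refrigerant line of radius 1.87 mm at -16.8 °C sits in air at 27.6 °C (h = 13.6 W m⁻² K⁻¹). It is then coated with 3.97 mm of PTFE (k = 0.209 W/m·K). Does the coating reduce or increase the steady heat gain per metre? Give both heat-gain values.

Critical radius for a cylinder: r_cr = k/h = 0.0154 m = 1.54 cm.
Outer radius after coating: r₂ = 0.00187 + 0.00397 = 0.00584 m.
Since r₁ < r_cr and r₂ ≤ r_cr, the coating moves toward the maximum at r_cr — heat gain rises.
Bare: R = 1/(2πr₁h) = 6.258 m·K/W; Q = 44.4/6.258 = 7.09 W/m.
Coated: R = R_cond + R_conv = 2.871 m·K/W; Q = 44.4/2.871 = 15.5 W/m.

increases: 7.09 → 15.5 W/m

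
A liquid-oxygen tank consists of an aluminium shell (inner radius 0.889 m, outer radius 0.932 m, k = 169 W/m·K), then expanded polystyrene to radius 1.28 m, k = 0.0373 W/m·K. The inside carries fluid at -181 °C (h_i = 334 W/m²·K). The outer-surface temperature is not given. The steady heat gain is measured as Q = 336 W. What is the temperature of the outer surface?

T_out = 28.2 °C

Sum the resistances:
  R_conv,in = 1/(4πr²h) = 1/(4π·0.889²·334) = 3.015×10^-4 K/W
  R_aluminium = (1/0.889 − 1/0.932)/(4πk) = 0.05190/(4π·169) = 2.444×10^-5 K/W
  R_expanded polystyrene = (1/0.932 − 1/1.28)/(4πk) = 0.2917/(4π·0.0373) = 0.6223 K/W
ΣR = 0.6227 K/W
ΔT = Q·ΣR = 336 × 0.6227 = 209.2 K
Heat flows inward, so T_out = T_in + ΔT = -181 + 209.2 = 28.2 °C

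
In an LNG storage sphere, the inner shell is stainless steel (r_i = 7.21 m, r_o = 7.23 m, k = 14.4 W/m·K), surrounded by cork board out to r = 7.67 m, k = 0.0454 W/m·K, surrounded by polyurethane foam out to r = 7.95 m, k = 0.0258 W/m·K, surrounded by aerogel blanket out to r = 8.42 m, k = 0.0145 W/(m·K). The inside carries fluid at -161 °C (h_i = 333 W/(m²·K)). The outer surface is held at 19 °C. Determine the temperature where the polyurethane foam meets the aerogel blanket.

T = -85.1 °C

Series thermal resistances, inner to outer:
  R_conv,in = 1/(4πr²h) = 1/(4π·7.21²·333) = 4.597×10^-6 K/W
  R_stainless steel = (1/7.21 − 1/7.23)/(4πk) = 3.837×10^-4/(4π·14.4) = 2.120×10^-6 K/W
  R_cork board = (1/7.23 − 1/7.67)/(4πk) = 0.007934/(4π·0.0454) = 0.01391 K/W
  R_polyurethane foam = (1/7.67 − 1/7.95)/(4πk) = 0.004592/(4π·0.0258) = 0.01416 K/W
  R_aerogel blanket = (1/7.95 − 1/8.42)/(4πk) = 0.007021/(4π·0.0145) = 0.03853 K/W
ΣR = 4.597×10^-6 + 2.120×10^-6 + 0.01391 + 0.01416 + 0.03853 = 0.06661 K/W
Q = ΔT/ΣR = (-161 °C − 19 °C)/0.06661 = -2702 W
From the inner boundary to the polyurethane foam/aerogel blanket interface, ΣR_partial = 0.02808 K/W.
T_interface = T_in − Q·ΣR_partial = -161 °C − (-2702)(0.02808) = -85.1 °C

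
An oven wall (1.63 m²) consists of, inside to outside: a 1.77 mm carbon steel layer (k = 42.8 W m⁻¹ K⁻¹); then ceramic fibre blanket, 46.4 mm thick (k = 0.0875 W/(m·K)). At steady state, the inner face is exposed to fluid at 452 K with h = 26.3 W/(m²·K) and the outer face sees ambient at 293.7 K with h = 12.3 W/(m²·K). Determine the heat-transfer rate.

Q = 397 W

Treat each layer as a resistance in series:
  R_conv,in = 1/(hA) = 1/(26.3·1.63) = 0.02333 K/W
  R_carbon steel = L/(kA) = 0.00177/(42.8·1.63) = 2.537×10^-5 K/W
  R_ceramic fibre blanket = L/(kA) = 0.0464/(0.0875·1.63) = 0.3253 K/W
  R_conv,out = 1/(hA) = 1/(12.3·1.63) = 0.04988 K/W
ΣR = 0.02333 + 2.537×10^-5 + 0.3253 + 0.04988 = 0.3985 K/W
Q = ΔT/ΣR = (452 K − 293.7 K)/0.3985 = 397 W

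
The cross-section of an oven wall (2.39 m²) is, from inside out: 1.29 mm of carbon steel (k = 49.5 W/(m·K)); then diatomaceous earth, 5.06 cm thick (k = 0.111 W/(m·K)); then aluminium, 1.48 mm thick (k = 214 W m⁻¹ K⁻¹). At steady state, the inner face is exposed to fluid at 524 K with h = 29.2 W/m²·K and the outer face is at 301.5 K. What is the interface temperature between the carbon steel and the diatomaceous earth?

Series thermal resistances, inner to outer:
  R_conv,in = 1/(hA) = 1/(29.2·2.39) = 0.01433 K/W
  R_carbon steel = L/(kA) = 0.00129/(49.5·2.39) = 1.090×10^-5 K/W
  R_diatomaceous earth = L/(kA) = 0.0506/(0.111·2.39) = 0.1907 K/W
  R_aluminium = L/(kA) = 0.00148/(214·2.39) = 2.894×10^-6 K/W
ΣR = 0.01433 + 1.090×10^-5 + 0.1907 + 2.894×10^-6 = 0.2050 K/W
Q = ΔT/ΣR = (524 K − 301.5 K)/0.2050 = 1085 W
From the inner boundary to the carbon steel/diatomaceous earth interface, ΣR_partial = 0.01434 K/W.
T_interface = T_in − Q·ΣR_partial = 524 K − (1085)(0.01434) = 508 K

T = 508 K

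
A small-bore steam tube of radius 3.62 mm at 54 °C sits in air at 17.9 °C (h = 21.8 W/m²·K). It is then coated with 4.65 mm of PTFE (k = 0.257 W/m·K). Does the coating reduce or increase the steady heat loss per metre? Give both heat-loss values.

Critical radius for a cylinder: r_cr = k/h = 0.0118 m = 1.18 cm.
Outer radius after coating: r₂ = 0.00362 + 0.00465 = 0.00827 m.
Since r₁ < r_cr and r₂ ≤ r_cr, the coating moves toward the maximum at r_cr — heat loss rises.
Bare: R = 1/(2πr₁h) = 2.017 m·K/W; Q = 36.1/2.017 = 17.9 W/m.
Coated: R = R_cond + R_conv = 1.394 m·K/W; Q = 36.1/1.394 = 25.9 W/m.

increases: 17.9 → 25.9 W/m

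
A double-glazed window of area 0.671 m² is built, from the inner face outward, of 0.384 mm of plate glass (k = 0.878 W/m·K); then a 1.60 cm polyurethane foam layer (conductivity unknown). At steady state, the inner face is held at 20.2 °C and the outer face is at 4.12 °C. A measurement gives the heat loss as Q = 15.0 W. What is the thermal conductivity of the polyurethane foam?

k = 0.0223 W/m·K

ΣR = ΔT/Q = |20.2 − 4.12|/15.0 = 1.072 K/W
Known resistances:
  R_plate glass = L/(kA) = 3.84×10^-4/(0.878·0.671) = 6.518×10^-4 K/W
R_polyurethane foam = ΣR − ΣR_known = 1.072 − 6.518×10^-4 = 1.071 K/W
L/(kA) = 1.071 ⇒ k = 0.0160/(1.071·0.671) = 0.0223 W/m·K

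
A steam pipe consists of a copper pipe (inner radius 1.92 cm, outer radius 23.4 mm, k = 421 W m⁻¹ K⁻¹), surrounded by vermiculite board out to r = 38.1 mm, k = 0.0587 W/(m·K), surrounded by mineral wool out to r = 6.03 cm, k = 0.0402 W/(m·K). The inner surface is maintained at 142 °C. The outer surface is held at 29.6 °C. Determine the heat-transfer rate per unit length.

Q' = 35.8 W/m

Series thermal resistances, inner to outer:
  R'_copper = ln(0.0234/0.0192)/(2πk) = 0.1978/(2π·421) = 7.479×10^-5 m·K/W
  R'_vermiculite board = ln(0.0381/0.0234)/(2πk) = 0.4875/(2π·0.0587) = 1.322 m·K/W
  R'_mineral wool = ln(0.0603/0.0381)/(2πk) = 0.4591/(2π·0.0402) = 1.818 m·K/W
ΣR = 7.479×10^-5 + 1.322 + 1.818 = 3.140 m·K/W
Q' = ΔT/ΣR = (142 °C − 29.6 °C)/3.140 = 35.8 W/m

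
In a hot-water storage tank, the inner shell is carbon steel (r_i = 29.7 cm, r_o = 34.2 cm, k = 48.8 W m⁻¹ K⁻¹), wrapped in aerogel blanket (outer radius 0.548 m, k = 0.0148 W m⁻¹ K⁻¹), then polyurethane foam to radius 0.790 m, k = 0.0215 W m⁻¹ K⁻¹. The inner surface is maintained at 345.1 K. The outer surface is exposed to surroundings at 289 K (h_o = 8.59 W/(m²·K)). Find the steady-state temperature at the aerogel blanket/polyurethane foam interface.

Resistance network (inner→outer):
  R_carbon steel = (1/0.297 − 1/0.342)/(4πk) = 0.4430/(4π·48.8) = 7.224×10^-4 K/W
  R_aerogel blanket = (1/0.342 − 1/0.548)/(4πk) = 1.099/(4π·0.0148) = 5.910 K/W
  R_polyurethane foam = (1/0.548 − 1/0.790)/(4πk) = 0.5590/(4π·0.0215) = 2.069 K/W
  R_conv,out = 1/(4πr²h) = 1/(4π·0.790²·8.59) = 0.01484 K/W
ΣR = 7.224×10^-4 + 5.910 + 2.069 + 0.01484 = 7.995 K/W
Q = ΔT/ΣR = (345.1 K − 289 K)/7.995 = 7.017 W
From the inner boundary to the aerogel blanket/polyurethane foam interface, ΣR_partial = 5.911 K/W.
T_interface = T_in − Q·ΣR_partial = 345.1 K − (7.017)(5.911) = 303.6 K

T = 303.6 K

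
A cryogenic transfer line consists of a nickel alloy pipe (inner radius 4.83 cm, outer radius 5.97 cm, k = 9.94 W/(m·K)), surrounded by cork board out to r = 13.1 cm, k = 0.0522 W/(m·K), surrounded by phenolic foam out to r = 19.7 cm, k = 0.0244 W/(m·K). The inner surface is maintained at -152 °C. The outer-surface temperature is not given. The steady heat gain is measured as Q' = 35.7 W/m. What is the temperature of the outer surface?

T_out = 28.7 °C

Sum the resistances:
  R'_nickel alloy = ln(0.0597/0.0483)/(2πk) = 0.2119/(2π·9.94) = 0.003393 m·K/W
  R'_cork board = ln(0.131/0.0597)/(2πk) = 0.7859/(2π·0.0522) = 2.396 m·K/W
  R'_phenolic foam = ln(0.197/0.131)/(2πk) = 0.4080/(2π·0.0244) = 2.661 m·K/W
ΣR = 5.061 m·K/W
ΔT = Q'·ΣR = 35.7 × 5.061 = 180.7 K
Heat flows inward, so T_out = T_in + ΔT = -152 + 180.7 = 28.7 °C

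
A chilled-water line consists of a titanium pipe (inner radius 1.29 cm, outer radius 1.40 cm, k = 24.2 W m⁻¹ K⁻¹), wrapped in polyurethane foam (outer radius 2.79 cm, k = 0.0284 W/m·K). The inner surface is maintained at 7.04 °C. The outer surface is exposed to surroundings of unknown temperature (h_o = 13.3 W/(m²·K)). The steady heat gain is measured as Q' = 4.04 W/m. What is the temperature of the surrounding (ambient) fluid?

Series resistances:
  R'_titanium = ln(0.0140/0.0129)/(2πk) = 0.08183/(2π·24.2) = 5.382×10^-4 m·K/W
  R'_polyurethane foam = ln(0.0279/0.0140)/(2πk) = 0.6896/(2π·0.0284) = 3.864 m·K/W
  R'_conv,out = 1/(2πr h) = 1/(2π·0.0279·13.3) = 0.4289 m·K/W
ΣR = 4.294 m·K/W
ΔT = Q'·ΣR = 4.04 × 4.294 = 17.35 K
Heat flows inward, so T_out = T_in + ΔT = 7.04 + 17.35 = 24.4 °C

T_out = 24.4 °C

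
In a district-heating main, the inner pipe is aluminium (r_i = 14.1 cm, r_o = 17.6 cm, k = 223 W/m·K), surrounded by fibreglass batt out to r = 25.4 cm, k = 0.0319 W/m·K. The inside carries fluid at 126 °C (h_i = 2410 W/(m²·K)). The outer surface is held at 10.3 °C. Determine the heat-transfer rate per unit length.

Series thermal resistances, inner to outer:
  R'_conv,in = 1/(2πr h) = 1/(2π·0.141·2410) = 4.684×10^-4 m·K/W
  R'_aluminium = ln(0.176/0.141)/(2πk) = 0.2217/(2π·223) = 1.582×10^-4 m·K/W
  R'_fibreglass batt = ln(0.254/0.176)/(2πk) = 0.3669/(2π·0.0319) = 1.830 m·K/W
ΣR = 4.684×10^-4 + 1.582×10^-4 + 1.830 = 1.831 m·K/W
Q' = ΔT/ΣR = (126 °C − 10.3 °C)/1.831 = 63.2 W/m

Q' = 63.2 W/m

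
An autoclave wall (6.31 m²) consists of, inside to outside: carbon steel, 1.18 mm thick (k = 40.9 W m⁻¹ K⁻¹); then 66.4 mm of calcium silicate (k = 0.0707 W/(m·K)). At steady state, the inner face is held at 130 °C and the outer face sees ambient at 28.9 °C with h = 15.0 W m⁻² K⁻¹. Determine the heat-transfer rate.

Q = 634 W

Treat each layer as a resistance in series:
  R_carbon steel = L/(kA) = 0.00118/(40.9·6.31) = 4.572×10^-6 K/W
  R_calcium silicate = L/(kA) = 0.0664/(0.0707·6.31) = 0.1488 K/W
  R_conv,out = 1/(hA) = 1/(15.0·6.31) = 0.01057 K/W
ΣR = 4.572×10^-6 + 0.1488 + 0.01057 = 0.1594 K/W
Q = ΔT/ΣR = (130 °C − 28.9 °C)/0.1594 = 634 W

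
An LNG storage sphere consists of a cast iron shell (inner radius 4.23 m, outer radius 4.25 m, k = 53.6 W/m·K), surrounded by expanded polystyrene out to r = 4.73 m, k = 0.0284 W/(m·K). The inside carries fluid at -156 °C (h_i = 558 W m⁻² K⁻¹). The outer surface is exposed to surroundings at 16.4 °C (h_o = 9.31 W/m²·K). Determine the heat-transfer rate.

Series thermal resistances, inner to outer:
  R_conv,in = 1/(4πr²h) = 1/(4π·4.23²·558) = 7.970×10^-6 K/W
  R_cast iron = (1/4.23 − 1/4.25)/(4πk) = 0.001113/(4π·53.6) = 1.652×10^-6 K/W
  R_expanded polystyrene = (1/4.25 − 1/4.73)/(4πk) = 0.02388/(4π·0.0284) = 0.06691 K/W
  R_conv,out = 1/(4πr²h) = 1/(4π·4.73²·9.31) = 3.820×10^-4 K/W
ΣR = 7.970×10^-6 + 1.652×10^-6 + 0.06691 + 3.820×10^-4 = 0.06730 K/W
Q = ΔT/ΣR = (-156 °C − 16.4 °C)/0.06730 = -2560 W
(Negative Q ⇒ heat flows inward; heat gain = 2560 W.)

Q = 2560 W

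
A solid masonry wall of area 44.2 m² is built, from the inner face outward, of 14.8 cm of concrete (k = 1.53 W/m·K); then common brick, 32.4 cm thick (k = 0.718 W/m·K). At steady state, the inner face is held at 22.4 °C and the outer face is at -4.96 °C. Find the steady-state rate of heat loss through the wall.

Q = 2.21 kW

Treat each layer as a resistance in series:
  R_concrete = L/(kA) = 0.148/(1.53·44.2) = 0.002189 K/W
  R_common brick = L/(kA) = 0.324/(0.718·44.2) = 0.01021 K/W
ΣR = 0.002189 + 0.01021 = 0.01240 K/W
Q = ΔT/ΣR = (22.4 °C − -4.96 °C)/0.01240 = 2210 W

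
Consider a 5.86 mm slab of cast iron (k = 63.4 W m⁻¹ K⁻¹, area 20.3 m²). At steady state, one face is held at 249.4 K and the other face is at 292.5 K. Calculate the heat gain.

Q = kA·ΔT/L = 63.4 × 20.3 × |249.4 K − 292.5 K| / 0.00586 = 9.47×10^6 W

Q = 9470 kW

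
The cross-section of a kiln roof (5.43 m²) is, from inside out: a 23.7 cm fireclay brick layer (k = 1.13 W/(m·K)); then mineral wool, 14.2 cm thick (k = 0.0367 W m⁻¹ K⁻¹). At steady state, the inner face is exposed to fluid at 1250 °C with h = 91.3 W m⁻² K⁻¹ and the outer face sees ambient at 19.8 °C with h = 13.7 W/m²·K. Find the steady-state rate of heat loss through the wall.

Resistance network (inner→outer):
  R_conv,in = 1/(hA) = 1/(91.3·5.43) = 0.002017 K/W
  R_fireclay brick = L/(kA) = 0.237/(1.13·5.43) = 0.03863 K/W
  R_mineral wool = L/(kA) = 0.142/(0.0367·5.43) = 0.7126 K/W
  R_conv,out = 1/(hA) = 1/(13.7·5.43) = 0.01344 K/W
ΣR = 0.002017 + 0.03863 + 0.7126 + 0.01344 = 0.7667 K/W
Q = ΔT/ΣR = (1250 °C − 19.8 °C)/0.7667 = 1600 W

Q = 1600 W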